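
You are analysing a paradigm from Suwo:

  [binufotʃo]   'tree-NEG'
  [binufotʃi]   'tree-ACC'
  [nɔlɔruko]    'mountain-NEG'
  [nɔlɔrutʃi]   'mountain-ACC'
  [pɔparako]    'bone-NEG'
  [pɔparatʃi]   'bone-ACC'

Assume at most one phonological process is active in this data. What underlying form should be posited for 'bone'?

The stem for 'bone' ends in [k] in [pɔparako] but [tʃ] in [pɔparatʃi].
Compare 'tree', with invariant [tʃ] in [binufotʃo] and [binufotʃi]: an analysis with underlying /tʃ/ and a rule producing [k] before the NEG suffix would wrongly predict alternation here too.
The underlying segment must be /k/; /k/ becomes palato-alveolar [tʃ] before a front vowel, yielding [tʃ] there.
Hence 'bone' is /pɔparak/ underlyingly.

/pɔparak/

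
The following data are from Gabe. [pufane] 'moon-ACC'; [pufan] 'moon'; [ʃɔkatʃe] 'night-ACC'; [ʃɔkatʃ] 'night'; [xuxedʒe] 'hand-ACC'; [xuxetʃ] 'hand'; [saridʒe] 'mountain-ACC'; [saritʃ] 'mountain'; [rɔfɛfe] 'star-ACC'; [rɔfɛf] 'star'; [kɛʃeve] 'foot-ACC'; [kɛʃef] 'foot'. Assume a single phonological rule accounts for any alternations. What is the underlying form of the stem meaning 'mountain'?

/saridʒ/

In [saridʒe] and [saritʃ] the final segment of 'mountain' alternates: [dʒ] ~ [tʃ].
The stem 'night' ([ʃɔkatʃe], [ʃɔkatʃ]) shows [tʃ] unchanged in both environments, so [tʃ] cannot be basic with [dʒ] derived before the ACC suffix.
So /dʒ/ is underlying, and a rule of word-final obstruent devoicing — voiced obstruents become voiceless word-finally — gives [tʃ].
So 'mountain' = /saridʒ/.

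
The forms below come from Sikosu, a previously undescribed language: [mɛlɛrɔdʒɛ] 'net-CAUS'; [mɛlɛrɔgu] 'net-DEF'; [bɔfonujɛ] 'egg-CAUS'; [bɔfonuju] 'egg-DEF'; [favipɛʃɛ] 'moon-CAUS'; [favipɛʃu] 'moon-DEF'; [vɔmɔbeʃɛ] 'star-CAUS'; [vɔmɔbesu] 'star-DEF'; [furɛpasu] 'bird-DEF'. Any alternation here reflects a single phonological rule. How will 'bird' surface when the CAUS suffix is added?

'star' shows [ʃ] ~ [s] at the end of the stem ([vɔmɔbeʃɛ] vs [vɔmɔbesu]).
If /ʃ/ were underlying and a rule turned it into [s] before the DEF suffix, 'moon' would also alternate; but it has [ʃ] in both [favipɛʃɛ] and [favipɛʃu].
Therefore /s/ is basic and [ʃ] is derived by palatalization before a front vowel (/g/ and /s/ become palato-alveolar [dʒ] and [ʃ] before a front vowel).
From [furɛpasu] the stem 'bird' is /furɛpas/; before a front vowel this yields [furɛpaʃɛ].

[furɛpaʃɛ]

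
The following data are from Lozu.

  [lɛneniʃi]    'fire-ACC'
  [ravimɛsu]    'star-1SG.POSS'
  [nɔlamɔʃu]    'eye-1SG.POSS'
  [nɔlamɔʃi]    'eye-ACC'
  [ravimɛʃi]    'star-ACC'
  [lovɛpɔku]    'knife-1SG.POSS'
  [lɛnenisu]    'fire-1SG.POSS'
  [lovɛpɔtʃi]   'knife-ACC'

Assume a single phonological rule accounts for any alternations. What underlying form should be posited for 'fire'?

The stem for 'fire' ends in [s] in [lɛnenisu] but [ʃ] in [lɛneniʃi].
The stem 'eye' ([nɔlamɔʃu], [nɔlamɔʃi]) shows [ʃ] unchanged in both environments, so [ʃ] cannot be basic with [s] derived before the 1SG.POSS suffix.
The underlying segment must be /s/; /k/ and /s/ become palato-alveolar [tʃ] and [ʃ] before a front vowel, yielding [ʃ] there.
The underlying form of 'fire' is therefore /lɛnenis/.

/lɛnenis/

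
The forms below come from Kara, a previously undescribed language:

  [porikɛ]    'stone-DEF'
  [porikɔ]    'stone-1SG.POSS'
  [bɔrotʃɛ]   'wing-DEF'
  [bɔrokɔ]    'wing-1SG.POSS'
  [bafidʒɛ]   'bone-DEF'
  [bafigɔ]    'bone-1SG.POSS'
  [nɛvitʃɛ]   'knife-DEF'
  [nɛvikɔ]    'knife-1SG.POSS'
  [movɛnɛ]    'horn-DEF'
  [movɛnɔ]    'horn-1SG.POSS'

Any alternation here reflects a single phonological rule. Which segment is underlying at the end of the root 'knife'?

/tʃ/

The root 'knife' surfaces as [nɛvitʃɛ] and [nɛvikɔ], with a stem-final [tʃ] ~ [k] alternation.
But 'stone' keeps [k] in both environments ([porikɛ], [porikɔ]), so there is no rule changing /k/ to [tʃ] before the DEF suffix.
The underlying segment must be /tʃ/; palato-alveolar /tʃ/ and /dʒ/ become [k] and [g] when no front vowel follows, yielding [k] there.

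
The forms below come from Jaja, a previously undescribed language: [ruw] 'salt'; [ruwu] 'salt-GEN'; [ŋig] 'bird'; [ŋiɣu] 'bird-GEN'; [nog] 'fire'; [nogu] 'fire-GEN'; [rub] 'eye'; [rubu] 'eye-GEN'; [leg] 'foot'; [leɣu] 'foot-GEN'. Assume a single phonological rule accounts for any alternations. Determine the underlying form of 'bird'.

The root 'bird' surfaces as [ŋig] and [ŋiɣu], with a stem-final [g] ~ [ɣ] alternation.
The stem 'fire' ([nog], [nogu]) shows [g] unchanged in both environments, so [g] cannot be basic with [ɣ] derived before the GEN suffix.
The underlying segment must be /ɣ/; voiced fricatives become stops word-finally, yielding [g] there.
Hence 'bird' is /ŋiɣ/ underlyingly.

/ŋiɣ/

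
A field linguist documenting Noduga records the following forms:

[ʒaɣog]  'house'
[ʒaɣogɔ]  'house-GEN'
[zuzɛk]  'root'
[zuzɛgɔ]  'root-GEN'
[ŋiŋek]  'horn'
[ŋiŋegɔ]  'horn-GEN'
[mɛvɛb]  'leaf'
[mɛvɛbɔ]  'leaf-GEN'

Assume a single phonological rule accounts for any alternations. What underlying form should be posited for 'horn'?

The stem for 'horn' ends in [k] in [ŋiŋek] but [g] in [ŋiŋegɔ].
If /g/ were underlying and a rule turned it into [k] in isolation, 'house' would also alternate; but it has [g] in both [ʒaɣog] and [ʒaɣogɔ].
So /k/ is underlying, and a rule of intervocalic voicing — voiceless stops become voiced between vowels — gives [g].

/ŋiŋek/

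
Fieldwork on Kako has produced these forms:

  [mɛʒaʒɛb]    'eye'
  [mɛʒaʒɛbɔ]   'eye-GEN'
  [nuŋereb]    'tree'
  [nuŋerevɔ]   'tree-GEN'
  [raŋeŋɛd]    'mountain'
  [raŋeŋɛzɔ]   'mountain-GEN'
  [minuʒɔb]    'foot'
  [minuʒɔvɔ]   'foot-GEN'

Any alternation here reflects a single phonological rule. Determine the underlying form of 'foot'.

The root 'foot' surfaces as [minuʒɔb] and [minuʒɔvɔ], with a stem-final [b] ~ [v] alternation.
The stem 'eye' ([mɛʒaʒɛb], [mɛʒaʒɛbɔ]) shows [b] unchanged in both environments, so [b] cannot be basic with [v] derived before the GEN suffix.
The underlying segment must be /v/; voiced fricatives become stops word-finally, yielding [b] there.
Hence 'foot' is /minuʒɔv/ underlyingly.

/minuʒɔv/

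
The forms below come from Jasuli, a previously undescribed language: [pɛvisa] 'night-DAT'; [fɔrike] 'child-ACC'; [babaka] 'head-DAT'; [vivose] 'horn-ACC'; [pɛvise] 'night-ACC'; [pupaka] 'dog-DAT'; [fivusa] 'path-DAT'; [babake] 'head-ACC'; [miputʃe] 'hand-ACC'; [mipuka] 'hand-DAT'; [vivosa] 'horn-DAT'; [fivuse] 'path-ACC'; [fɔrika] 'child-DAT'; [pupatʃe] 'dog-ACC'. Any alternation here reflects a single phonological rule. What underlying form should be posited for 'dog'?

/pupatʃ/

In [pupaka] and [pupatʃe] the final segment of 'dog' alternates: [k] ~ [tʃ].
But 'child' keeps [k] in both environments ([fɔrika], [fɔrike]), so there is no rule changing /k/ to [tʃ] before the ACC suffix.
Therefore /tʃ/ is basic and [k] is derived by depalatalization (palato-alveolar /tʃ/ becomes [k] when no front vowel follows).
The underlying form of 'dog' is therefore /pupatʃ/.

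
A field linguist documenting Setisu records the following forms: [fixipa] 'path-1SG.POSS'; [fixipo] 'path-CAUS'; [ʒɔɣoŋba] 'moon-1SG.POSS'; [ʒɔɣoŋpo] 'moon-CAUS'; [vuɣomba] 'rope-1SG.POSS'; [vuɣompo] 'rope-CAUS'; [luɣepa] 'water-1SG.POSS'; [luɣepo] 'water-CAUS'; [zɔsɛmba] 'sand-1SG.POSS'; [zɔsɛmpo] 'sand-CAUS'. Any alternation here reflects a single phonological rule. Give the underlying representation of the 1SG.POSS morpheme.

The 1SG.POSS morpheme has two allomorphs, [-ba] and [-pa].
The CAUS suffix, which begins with [p], is invariant after every stem; so [p] is not altered by any rule here.
So the underlying form is /-ba/, and voiced stops become voiceless after a vowel.

/-ba/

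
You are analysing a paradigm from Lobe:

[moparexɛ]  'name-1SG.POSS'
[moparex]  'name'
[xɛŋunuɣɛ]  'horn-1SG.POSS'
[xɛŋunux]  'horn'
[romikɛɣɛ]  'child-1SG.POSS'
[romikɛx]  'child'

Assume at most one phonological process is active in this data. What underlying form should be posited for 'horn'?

/xɛŋunuɣ/

The root 'horn' surfaces as [xɛŋunuɣɛ] and [xɛŋunux], with a stem-final [ɣ] ~ [x] alternation.
The stem 'name' ([moparexɛ], [moparex]) shows [x] unchanged in both environments, so [x] cannot be basic with [ɣ] derived before the 1SG.POSS suffix.
Therefore /ɣ/ is basic and [x] is derived by word-final obstruent devoicing (voiced obstruents become voiceless word-finally).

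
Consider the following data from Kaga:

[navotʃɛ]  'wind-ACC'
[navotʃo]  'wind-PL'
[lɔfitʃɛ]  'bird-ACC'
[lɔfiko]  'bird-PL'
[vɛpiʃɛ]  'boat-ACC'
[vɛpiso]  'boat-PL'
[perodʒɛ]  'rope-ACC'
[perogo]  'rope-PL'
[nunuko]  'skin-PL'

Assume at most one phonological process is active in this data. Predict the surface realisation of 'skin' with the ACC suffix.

'bird' shows [tʃ] ~ [k] at the end of the stem ([lɔfitʃɛ] vs [lɔfiko]).
But 'wind' keeps [tʃ] in both environments ([navotʃɛ], [navotʃo]), so there is no rule changing /tʃ/ to [k] before the PL suffix.
The alternation reflects palatalization before a front vowel: /k/, /g/ and /s/ become palato-alveolar [tʃ], [dʒ] and [ʃ] before a front vowel. /k/ is underlying.
The one attested form of 'skin', [nunuko], shows underlying /nunuk/. Applying the same rule before a front vowel gives [nunutʃɛ].

[nunutʃɛ]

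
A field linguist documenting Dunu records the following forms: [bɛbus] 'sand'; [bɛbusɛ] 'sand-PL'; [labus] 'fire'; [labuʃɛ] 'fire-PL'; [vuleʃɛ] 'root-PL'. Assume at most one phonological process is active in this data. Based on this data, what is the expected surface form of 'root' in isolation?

In [labus] and [labuʃɛ] the final segment of 'fire' alternates: [s] ~ [ʃ].
But 'sand' keeps [s] in both environments ([bɛbus], [bɛbusɛ]), so there is no rule changing /s/ to [ʃ] before the PL suffix.
The alternation reflects depalatalization: palato-alveolar /ʃ/ becomes [s] when no front vowel follows. /ʃ/ is underlying.
The one attested form of 'root', [vuleʃɛ], shows underlying /vuleʃ/. Applying the same rule when no front vowel follows gives [vules].

[vules]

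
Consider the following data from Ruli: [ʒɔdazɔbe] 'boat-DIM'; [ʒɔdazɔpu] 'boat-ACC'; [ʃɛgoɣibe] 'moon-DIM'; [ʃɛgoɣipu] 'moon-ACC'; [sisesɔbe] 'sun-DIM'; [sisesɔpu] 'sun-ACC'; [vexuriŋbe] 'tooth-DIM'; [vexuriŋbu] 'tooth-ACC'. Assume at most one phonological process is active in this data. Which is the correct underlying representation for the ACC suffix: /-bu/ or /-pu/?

/-pu/

The ACC suffix surfaces as [-bu] and [-pu], depending on the final segment of the stem.
By contrast the DIM suffix keeps its initial [b] throughout — that segment must be underlying.
The ACC suffix is therefore /-pu/ underlyingly, with post-nasal voicing: voiceless stops become voiced after a nasal.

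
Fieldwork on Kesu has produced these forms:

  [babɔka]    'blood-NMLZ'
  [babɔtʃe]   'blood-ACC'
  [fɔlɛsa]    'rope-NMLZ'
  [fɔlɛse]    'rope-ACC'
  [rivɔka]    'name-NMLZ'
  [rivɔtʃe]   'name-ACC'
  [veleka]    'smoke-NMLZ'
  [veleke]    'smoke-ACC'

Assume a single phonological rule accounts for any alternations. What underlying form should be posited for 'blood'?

'blood' shows [k] ~ [tʃ] at the end of the stem ([babɔka] vs [babɔtʃe]).
If /k/ were underlying and a rule turned it into [tʃ] before the ACC suffix, 'smoke' would also alternate; but it has [k] in both [veleka] and [veleke].
The alternation reflects depalatalization: palato-alveolar /tʃ/ becomes [k] when no front vowel follows. /tʃ/ is underlying.

/babɔtʃ/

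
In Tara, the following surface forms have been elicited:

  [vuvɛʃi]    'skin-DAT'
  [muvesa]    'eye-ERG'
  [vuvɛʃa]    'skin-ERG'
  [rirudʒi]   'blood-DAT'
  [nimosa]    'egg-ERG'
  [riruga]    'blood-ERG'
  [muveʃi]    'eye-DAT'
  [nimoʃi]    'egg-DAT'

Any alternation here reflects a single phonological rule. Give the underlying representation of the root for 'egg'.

/nimos/

'egg' shows [s] ~ [ʃ] at the end of the stem ([nimosa] vs [nimoʃi]).
Compare 'skin', with invariant [ʃ] in [vuvɛʃa] and [vuvɛʃi]: an analysis with underlying /ʃ/ and a rule producing [s] before the ERG suffix would wrongly predict alternation here too.
The alternation reflects palatalization before a front vowel: /g/ and /s/ become palato-alveolar [dʒ] and [ʃ] before a front vowel. /s/ is underlying.
The underlying form of 'egg' is therefore /nimos/.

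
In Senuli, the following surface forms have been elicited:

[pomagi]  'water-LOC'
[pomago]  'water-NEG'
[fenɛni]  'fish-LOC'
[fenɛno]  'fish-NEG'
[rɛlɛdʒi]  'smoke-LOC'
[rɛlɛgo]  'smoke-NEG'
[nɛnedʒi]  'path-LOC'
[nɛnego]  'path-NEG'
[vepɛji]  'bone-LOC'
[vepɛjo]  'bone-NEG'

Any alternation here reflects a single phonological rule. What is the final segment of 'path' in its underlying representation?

/dʒ/

The stem for 'path' ends in [dʒ] in [nɛnedʒi] but [g] in [nɛnego].
The stem 'water' ([pomagi], [pomago]) shows [g] unchanged in both environments, so [g] cannot be basic with [dʒ] derived before the LOC suffix.
So /dʒ/ is underlying, and a rule of depalatalization — palato-alveolar /dʒ/ becomes [g] when no front vowel follows — gives [g].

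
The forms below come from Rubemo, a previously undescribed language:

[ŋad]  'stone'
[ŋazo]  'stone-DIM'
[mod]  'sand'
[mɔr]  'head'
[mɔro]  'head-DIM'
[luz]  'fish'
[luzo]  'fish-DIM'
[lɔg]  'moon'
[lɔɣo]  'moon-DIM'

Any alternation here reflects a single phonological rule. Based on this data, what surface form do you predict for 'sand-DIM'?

In [ŋad] and [ŋazo] the final segment of 'stone' alternates: [d] ~ [z].
If /z/ were underlying and a rule turned it into [d] in isolation, 'fish' would also alternate; but it has [z] in both [luz] and [luzo].
So /d/ is underlying, and a rule of intervocalic spirantization — voiced stops become fricatives between vowels — gives [z].
The one attested form of 'sand', [mod], shows underlying /mod/. Applying the same rule between vowels gives [mozo].

[mozo]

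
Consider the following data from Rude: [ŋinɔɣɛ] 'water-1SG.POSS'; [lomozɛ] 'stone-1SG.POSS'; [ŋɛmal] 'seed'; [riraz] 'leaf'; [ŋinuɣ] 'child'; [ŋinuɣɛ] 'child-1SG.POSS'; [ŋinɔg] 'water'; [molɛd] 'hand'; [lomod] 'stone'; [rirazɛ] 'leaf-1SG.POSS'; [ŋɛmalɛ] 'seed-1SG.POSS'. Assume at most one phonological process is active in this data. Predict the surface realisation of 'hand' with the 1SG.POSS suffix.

[molɛzɛ]

The stem for 'stone' ends in [d] in [lomod] but [z] in [lomozɛ].
But 'leaf' keeps [z] in both environments ([riraz], [rirazɛ]), so there is no rule changing /z/ to [d] in isolation.
So /d/ is underlying, and a rule of intervocalic spirantization — voiced stops become fricatives between vowels — gives [z].
The one attested form of 'hand', [molɛd], shows underlying /molɛd/. Applying the same rule between vowels gives [molɛzɛ].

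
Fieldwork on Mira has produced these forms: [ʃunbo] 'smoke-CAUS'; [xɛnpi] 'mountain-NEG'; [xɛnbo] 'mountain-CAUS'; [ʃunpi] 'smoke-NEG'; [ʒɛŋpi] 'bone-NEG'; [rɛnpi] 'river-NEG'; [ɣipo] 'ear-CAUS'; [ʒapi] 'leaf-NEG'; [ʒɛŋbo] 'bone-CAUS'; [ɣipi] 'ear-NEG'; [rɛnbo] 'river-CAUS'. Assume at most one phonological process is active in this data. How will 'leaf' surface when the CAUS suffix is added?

[ʒapo]

The CAUS suffix surfaces as [-bo] and [-po], depending on the final segment of the stem.
The NEG suffix, which begins with [p], is invariant after every stem; so [p] is not altered by any rule here.
The CAUS suffix is therefore /-bo/ underlyingly, with post-vocalic devoicing: voiced stops become voiceless after a vowel.
After 'leaf', which ends in a vowel, the suffix surfaces as [-po], giving [ʒapo].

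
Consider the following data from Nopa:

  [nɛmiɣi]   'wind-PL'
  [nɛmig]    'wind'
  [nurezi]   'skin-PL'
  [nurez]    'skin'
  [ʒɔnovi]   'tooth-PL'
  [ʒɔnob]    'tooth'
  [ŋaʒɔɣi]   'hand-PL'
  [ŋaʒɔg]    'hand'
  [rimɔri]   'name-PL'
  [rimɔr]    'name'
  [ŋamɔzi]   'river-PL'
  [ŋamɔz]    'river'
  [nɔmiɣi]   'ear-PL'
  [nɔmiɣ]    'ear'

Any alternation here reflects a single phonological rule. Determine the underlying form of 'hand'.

The root 'hand' surfaces as [ŋaʒɔɣi] and [ŋaʒɔg], with a stem-final [ɣ] ~ [g] alternation.
But 'ear' keeps [ɣ] in both environments ([nɔmiɣi], [nɔmiɣ]), so there is no rule changing /ɣ/ to [g] in isolation.
So /g/ is underlying, and a rule of intervocalic spirantization — voiced stops become fricatives between vowels — gives [ɣ].

/ŋaʒɔg/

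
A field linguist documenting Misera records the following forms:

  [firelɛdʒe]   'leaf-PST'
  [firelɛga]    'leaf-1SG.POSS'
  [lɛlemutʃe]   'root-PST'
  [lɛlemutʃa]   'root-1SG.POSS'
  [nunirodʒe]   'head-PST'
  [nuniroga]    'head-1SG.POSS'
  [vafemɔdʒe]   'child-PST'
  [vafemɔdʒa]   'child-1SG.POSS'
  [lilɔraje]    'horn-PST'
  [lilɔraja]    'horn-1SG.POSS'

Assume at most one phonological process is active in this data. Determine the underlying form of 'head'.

/nunirog/

The root 'head' surfaces as [nunirodʒe] and [nuniroga], with a stem-final [dʒ] ~ [g] alternation.
If /dʒ/ were underlying and a rule turned it into [g] before the 1SG.POSS suffix, 'child' would also alternate; but it has [dʒ] in both [vafemɔdʒe] and [vafemɔdʒa].
So /g/ is underlying, and a rule of palatalization before a front vowel — /g/ becomes palato-alveolar [dʒ] before a front vowel — gives [dʒ].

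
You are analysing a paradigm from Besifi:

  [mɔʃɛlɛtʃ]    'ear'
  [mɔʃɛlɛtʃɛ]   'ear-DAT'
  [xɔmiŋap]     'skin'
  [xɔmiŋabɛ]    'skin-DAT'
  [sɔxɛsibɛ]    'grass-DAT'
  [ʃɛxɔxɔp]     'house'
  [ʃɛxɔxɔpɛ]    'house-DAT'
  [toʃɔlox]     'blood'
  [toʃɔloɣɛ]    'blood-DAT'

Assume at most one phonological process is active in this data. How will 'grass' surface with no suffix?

[sɔxɛsip]

The root 'skin' surfaces as [xɔmiŋap] and [xɔmiŋabɛ], with a stem-final [p] ~ [b] alternation.
If /p/ were underlying and a rule turned it into [b] before the DAT suffix, 'house' would also alternate; but it has [p] in both [ʃɛxɔxɔp] and [ʃɛxɔxɔpɛ].
So /b/ is underlying, and a rule of word-final obstruent devoicing — voiced obstruents become voiceless word-finally — gives [p].
The one attested form of 'grass', [sɔxɛsibɛ], shows underlying /sɔxɛsib/. Applying the same rule word-finally gives [sɔxɛsip].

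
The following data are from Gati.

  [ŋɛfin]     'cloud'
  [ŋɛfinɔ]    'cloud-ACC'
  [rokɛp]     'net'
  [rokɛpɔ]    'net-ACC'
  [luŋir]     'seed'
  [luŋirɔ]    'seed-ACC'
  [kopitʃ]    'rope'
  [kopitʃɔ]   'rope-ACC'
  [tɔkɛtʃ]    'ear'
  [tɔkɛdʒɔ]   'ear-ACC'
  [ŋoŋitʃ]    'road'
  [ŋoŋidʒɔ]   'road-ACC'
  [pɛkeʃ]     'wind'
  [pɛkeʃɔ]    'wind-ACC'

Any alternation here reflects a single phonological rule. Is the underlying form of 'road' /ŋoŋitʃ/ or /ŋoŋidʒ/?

/ŋoŋidʒ/

In [ŋoŋitʃ] and [ŋoŋidʒɔ] the final segment of 'road' alternates: [tʃ] ~ [dʒ].
The stem 'rope' ([kopitʃ], [kopitʃɔ]) shows [tʃ] unchanged in both environments, so [tʃ] cannot be basic with [dʒ] derived before the ACC suffix.
The alternation reflects word-final obstruent devoicing: voiced obstruents become voiceless word-finally. /dʒ/ is underlying.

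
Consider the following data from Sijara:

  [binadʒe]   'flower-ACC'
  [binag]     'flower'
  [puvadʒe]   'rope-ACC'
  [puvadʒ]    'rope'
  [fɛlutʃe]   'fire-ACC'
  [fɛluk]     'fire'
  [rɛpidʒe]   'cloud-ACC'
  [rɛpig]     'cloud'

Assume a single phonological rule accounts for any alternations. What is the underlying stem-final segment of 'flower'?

/g/

'flower' shows [dʒ] ~ [g] at the end of the stem ([binadʒe] vs [binag]).
If /dʒ/ were underlying and a rule turned it into [g] in isolation, 'rope' would also alternate; but it has [dʒ] in both [puvadʒe] and [puvadʒ].
The underlying segment must be /g/; /k/ and /g/ become palato-alveolar [tʃ] and [dʒ] before a front vowel, yielding [dʒ] there.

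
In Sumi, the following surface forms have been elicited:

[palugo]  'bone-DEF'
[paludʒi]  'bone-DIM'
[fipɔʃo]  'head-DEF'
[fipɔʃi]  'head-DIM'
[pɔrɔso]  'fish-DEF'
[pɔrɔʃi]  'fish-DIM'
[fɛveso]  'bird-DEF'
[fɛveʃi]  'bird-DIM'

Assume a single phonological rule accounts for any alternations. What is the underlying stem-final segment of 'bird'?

/s/

In [fɛveso] and [fɛveʃi] the final segment of 'bird' alternates: [s] ~ [ʃ].
But 'head' keeps [ʃ] in both environments ([fipɔʃo], [fipɔʃi]), so there is no rule changing /ʃ/ to [s] before the DEF suffix.
The alternation reflects palatalization before a front vowel: /g/ and /s/ become palato-alveolar [dʒ] and [ʃ] before a front vowel. /s/ is underlying.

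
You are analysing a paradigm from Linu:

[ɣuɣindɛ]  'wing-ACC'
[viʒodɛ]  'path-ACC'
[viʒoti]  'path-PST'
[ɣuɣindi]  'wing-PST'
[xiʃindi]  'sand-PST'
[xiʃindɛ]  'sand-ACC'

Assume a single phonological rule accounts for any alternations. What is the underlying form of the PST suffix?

/-ti/

The PST suffix surfaces as [-di] and [-ti], depending on the final segment of the stem.
The ACC suffix, which begins with [d], is invariant after every stem; so [d] is not altered by any rule here.
So the underlying form is /-ti/, and voiceless stops become voiced after a nasal.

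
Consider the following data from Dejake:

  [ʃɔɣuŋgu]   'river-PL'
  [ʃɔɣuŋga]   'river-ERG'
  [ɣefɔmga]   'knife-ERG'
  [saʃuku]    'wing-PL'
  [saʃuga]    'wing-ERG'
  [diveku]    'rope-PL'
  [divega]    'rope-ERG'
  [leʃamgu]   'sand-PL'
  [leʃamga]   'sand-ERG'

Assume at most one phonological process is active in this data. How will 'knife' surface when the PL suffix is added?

[ɣefɔmgu]

The PL suffix surfaces as [-gu] and [-ku], depending on the final segment of the stem.
By contrast the ERG suffix keeps its initial [g] throughout — that segment must be underlying.
The PL suffix is therefore /-ku/ underlyingly, with post-nasal voicing: voiceless stops become voiced after a nasal.
After 'knife', which ends in a nasal, the suffix surfaces as [-gu], giving [ɣefɔmgu].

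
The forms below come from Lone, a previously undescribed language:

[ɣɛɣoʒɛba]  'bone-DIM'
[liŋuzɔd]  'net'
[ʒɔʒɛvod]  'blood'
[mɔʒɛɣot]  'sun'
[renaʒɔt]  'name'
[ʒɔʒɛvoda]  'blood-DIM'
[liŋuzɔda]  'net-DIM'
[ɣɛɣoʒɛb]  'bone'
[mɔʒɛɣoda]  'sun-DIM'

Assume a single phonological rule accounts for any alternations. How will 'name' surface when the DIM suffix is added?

'sun' shows [t] ~ [d] at the end of the stem ([mɔʒɛɣot] vs [mɔʒɛɣoda]).
The stem 'net' ([liŋuzɔd], [liŋuzɔda]) shows [d] unchanged in both environments, so [d] cannot be basic with [t] derived in isolation.
The underlying segment must be /t/; voiceless stops become voiced between vowels, yielding [d] there.
The one attested form of 'name', [renaʒɔt], shows underlying /renaʒɔt/. Applying the same rule between vowels gives [renaʒɔda].

[renaʒɔda]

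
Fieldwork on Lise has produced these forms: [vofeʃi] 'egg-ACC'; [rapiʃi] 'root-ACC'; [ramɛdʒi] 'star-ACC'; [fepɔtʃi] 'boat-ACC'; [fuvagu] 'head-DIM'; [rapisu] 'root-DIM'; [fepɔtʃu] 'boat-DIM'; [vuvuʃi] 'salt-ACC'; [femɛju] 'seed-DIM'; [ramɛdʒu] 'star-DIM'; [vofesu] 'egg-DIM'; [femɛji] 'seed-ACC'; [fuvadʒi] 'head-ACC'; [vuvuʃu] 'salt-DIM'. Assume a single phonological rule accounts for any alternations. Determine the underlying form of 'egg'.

/vofes/

The root 'egg' surfaces as [vofesu] and [vofeʃi], with a stem-final [s] ~ [ʃ] alternation.
If /ʃ/ were underlying and a rule turned it into [s] before the DIM suffix, 'salt' would also alternate; but it has [ʃ] in both [vuvuʃu] and [vuvuʃi].
The alternation reflects palatalization before a front vowel: /g/ and /s/ become palato-alveolar [dʒ] and [ʃ] before a front vowel. /s/ is underlying.
Hence 'egg' is /vofes/ underlyingly.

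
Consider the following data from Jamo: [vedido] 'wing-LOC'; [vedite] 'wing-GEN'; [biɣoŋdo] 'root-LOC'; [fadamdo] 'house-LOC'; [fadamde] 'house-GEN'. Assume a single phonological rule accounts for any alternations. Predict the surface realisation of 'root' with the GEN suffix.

[biɣoŋde]

The GEN morpheme has two allomorphs, [-de] and [-te].
The LOC suffix, which begins with [d], is invariant after every stem; so [d] is not altered by any rule here.
The GEN suffix is therefore /-te/ underlyingly, with post-nasal voicing: voiceless stops become voiced after a nasal.
After 'root', which ends in a nasal, the suffix surfaces as [-de], giving [biɣoŋde].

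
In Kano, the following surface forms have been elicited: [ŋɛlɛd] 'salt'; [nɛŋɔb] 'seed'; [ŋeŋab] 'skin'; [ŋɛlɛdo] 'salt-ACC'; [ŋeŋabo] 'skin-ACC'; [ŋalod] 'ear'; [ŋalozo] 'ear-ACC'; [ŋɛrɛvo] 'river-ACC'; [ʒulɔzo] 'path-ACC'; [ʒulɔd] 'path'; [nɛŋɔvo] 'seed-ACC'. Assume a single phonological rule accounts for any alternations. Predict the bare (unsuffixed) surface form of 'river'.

In [nɛŋɔvo] and [nɛŋɔb] the final segment of 'seed' alternates: [v] ~ [b].
If /b/ were underlying and a rule turned it into [v] before the ACC suffix, 'skin' would also alternate; but it has [b] in both [ŋeŋabo] and [ŋeŋab].
The alternation reflects word-final hardening: voiced fricatives become stops word-finally. /v/ is underlying.
The one attested form of 'river', [ŋɛrɛvo], shows underlying /ŋɛrɛv/. Applying the same rule word-finally gives [ŋɛrɛb].

[ŋɛrɛb]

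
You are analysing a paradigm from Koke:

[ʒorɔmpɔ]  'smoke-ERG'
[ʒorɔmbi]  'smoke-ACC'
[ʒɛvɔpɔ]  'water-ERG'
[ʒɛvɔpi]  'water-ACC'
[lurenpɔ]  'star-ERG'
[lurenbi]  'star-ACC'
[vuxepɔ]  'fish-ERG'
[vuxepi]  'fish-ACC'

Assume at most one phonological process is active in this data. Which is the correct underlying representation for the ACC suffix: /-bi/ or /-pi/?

/-bi/

The ACC morpheme has two allomorphs, [-bi] and [-pi].
By contrast the ERG suffix keeps its initial [p] throughout — that segment must be underlying.
The ACC suffix is therefore /-bi/ underlyingly, with post-vocalic devoicing: voiced stops become voiceless after a vowel.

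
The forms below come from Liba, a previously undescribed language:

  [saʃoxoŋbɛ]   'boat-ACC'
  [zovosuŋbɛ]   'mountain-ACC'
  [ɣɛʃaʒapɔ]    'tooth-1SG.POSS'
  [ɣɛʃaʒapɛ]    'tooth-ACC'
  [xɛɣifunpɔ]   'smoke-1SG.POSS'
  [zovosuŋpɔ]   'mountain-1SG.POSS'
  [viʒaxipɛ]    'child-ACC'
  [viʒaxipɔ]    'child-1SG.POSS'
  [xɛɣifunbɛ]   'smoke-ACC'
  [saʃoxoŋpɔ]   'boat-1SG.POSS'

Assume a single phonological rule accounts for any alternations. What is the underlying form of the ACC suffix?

The ACC morpheme has two allomorphs, [-bɛ] and [-pɛ].
The 1SG.POSS suffix, which begins with [p], is invariant after every stem; so [p] is not altered by any rule here.
So the underlying form is /-bɛ/, and voiced stops become voiceless after a vowel.

/-bɛ/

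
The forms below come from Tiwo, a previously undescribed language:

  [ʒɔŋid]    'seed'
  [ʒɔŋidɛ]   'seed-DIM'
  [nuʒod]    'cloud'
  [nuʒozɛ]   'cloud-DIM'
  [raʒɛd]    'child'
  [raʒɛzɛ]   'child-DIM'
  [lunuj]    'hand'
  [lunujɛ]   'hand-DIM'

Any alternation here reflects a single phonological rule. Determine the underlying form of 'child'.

'child' shows [d] ~ [z] at the end of the stem ([raʒɛd] vs [raʒɛzɛ]).
But 'seed' keeps [d] in both environments ([ʒɔŋid], [ʒɔŋidɛ]), so there is no rule changing /d/ to [z] before the DIM suffix.
The underlying segment must be /z/; voiced fricatives become stops word-finally, yielding [d] there.
So 'child' = /raʒɛz/.

/raʒɛz/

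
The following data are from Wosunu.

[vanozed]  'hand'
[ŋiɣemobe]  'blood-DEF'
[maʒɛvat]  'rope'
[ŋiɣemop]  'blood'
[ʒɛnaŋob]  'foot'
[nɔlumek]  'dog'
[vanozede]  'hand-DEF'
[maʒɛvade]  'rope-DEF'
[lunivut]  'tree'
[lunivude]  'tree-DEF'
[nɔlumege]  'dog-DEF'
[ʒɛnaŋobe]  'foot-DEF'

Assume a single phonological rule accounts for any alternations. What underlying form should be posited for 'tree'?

'tree' shows [t] ~ [d] at the end of the stem ([lunivut] vs [lunivude]).
If /d/ were underlying and a rule turned it into [t] in isolation, 'hand' would also alternate; but it has [d] in both [vanozed] and [vanozede].
Therefore /t/ is basic and [d] is derived by intervocalic voicing (voiceless stops become voiced between vowels).
So 'tree' = /lunivut/.

/lunivut/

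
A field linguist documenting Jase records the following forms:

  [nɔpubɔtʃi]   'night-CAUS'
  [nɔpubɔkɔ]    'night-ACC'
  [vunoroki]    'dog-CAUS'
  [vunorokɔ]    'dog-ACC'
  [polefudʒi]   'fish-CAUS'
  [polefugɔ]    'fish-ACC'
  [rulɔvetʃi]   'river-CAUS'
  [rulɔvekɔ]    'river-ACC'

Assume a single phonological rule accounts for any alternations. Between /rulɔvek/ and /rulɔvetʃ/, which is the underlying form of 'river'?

'river' shows [tʃ] ~ [k] at the end of the stem ([rulɔvetʃi] vs [rulɔvekɔ]).
But 'dog' keeps [k] in both environments ([vunoroki], [vunorokɔ]), so there is no rule changing /k/ to [tʃ] before the CAUS suffix.
So /tʃ/ is underlying, and a rule of depalatalization — palato-alveolar /tʃ/ and /dʒ/ become [k] and [g] when no front vowel follows — gives [k].

/rulɔvetʃ/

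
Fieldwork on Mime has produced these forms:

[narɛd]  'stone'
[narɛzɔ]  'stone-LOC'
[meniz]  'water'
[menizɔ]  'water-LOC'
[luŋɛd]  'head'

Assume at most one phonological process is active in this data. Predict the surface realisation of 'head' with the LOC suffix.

[luŋɛzɔ]

The stem for 'stone' ends in [d] in [narɛd] but [z] in [narɛzɔ].
The stem 'water' ([meniz], [menizɔ]) shows [z] unchanged in both environments, so [z] cannot be basic with [d] derived in isolation.
The underlying segment must be /d/; voiced stops become fricatives between vowels, yielding [z] there.
From [luŋɛd] the stem 'head' is /luŋɛd/; between vowels this yields [luŋɛzɔ].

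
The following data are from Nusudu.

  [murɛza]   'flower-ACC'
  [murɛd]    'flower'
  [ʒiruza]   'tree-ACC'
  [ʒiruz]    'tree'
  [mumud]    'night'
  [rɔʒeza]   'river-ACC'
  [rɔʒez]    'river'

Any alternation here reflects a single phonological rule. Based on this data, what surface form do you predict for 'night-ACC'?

[mumuza]

The stem for 'flower' ends in [z] in [murɛza] but [d] in [murɛd].
The stem 'tree' ([ʒiruza], [ʒiruz]) shows [z] unchanged in both environments, so [z] cannot be basic with [d] derived in isolation.
The underlying segment must be /d/; voiced stops become fricatives between vowels, yielding [z] there.
The one attested form of 'night', [mumud], shows underlying /mumud/. Applying the same rule between vowels gives [mumuza].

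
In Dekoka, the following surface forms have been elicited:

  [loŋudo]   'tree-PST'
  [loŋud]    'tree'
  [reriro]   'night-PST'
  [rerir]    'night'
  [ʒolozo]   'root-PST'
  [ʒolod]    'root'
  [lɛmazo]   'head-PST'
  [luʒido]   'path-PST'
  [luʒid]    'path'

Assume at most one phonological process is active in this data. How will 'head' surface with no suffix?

[lɛmad]

The stem for 'root' ends in [z] in [ʒolozo] but [d] in [ʒolod].
The stem 'tree' ([loŋudo], [loŋud]) shows [d] unchanged in both environments, so [d] cannot be basic with [z] derived before the PST suffix.
The underlying segment must be /z/; voiced fricatives become stops word-finally, yielding [d] there.
From [lɛmazo] the stem 'head' is /lɛmaz/; word-finally this yields [lɛmad].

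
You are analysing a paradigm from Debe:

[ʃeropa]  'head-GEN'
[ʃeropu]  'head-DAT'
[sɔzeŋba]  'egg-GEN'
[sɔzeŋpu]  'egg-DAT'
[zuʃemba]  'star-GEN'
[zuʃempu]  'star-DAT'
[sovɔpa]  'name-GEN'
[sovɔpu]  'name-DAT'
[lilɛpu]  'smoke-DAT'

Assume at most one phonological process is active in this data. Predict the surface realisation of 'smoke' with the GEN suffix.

[lilɛpa]

The GEN morpheme has two allomorphs, [-ba] and [-pa].
The DAT suffix, which begins with [p], is invariant after every stem; so [p] is not altered by any rule here.
So the underlying form is /-ba/, and voiced stops become voiceless after a vowel.
After 'smoke', which ends in a vowel, the suffix surfaces as [-pa], giving [lilɛpa].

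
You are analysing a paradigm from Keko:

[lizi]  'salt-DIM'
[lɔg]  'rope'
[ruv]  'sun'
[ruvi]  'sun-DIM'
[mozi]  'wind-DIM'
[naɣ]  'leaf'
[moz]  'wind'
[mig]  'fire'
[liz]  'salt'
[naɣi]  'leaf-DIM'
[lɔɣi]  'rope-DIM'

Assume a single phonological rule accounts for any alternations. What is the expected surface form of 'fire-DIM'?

'rope' shows [g] ~ [ɣ] at the end of the stem ([lɔg] vs [lɔɣi]).
But 'leaf' keeps [ɣ] in both environments ([naɣ], [naɣi]), so there is no rule changing /ɣ/ to [g] in isolation.
The underlying segment must be /g/; voiced stops become fricatives between vowels, yielding [ɣ] there.
From [mig] the stem 'fire' is /mig/; between vowels this yields [miɣi].

[miɣi]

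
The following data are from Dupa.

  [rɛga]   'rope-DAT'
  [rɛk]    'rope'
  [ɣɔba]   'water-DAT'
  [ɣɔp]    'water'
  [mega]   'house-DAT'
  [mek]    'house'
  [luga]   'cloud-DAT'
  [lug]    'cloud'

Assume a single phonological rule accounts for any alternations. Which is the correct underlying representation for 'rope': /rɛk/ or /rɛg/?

The stem for 'rope' ends in [g] in [rɛga] but [k] in [rɛk].
Compare 'cloud', with invariant [g] in [luga] and [lug]: an analysis with underlying /g/ and a rule producing [k] in isolation would wrongly predict alternation here too.
So /k/ is underlying, and a rule of intervocalic voicing — voiceless stops become voiced between vowels — gives [g].

/rɛk/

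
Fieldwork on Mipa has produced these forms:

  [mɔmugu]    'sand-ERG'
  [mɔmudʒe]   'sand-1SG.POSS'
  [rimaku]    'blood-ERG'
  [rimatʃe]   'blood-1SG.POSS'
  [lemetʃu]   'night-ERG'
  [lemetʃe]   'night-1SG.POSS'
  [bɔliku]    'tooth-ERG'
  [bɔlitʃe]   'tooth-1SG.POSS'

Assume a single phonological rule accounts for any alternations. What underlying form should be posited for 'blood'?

In [rimaku] and [rimatʃe] the final segment of 'blood' alternates: [k] ~ [tʃ].
The stem 'night' ([lemetʃu], [lemetʃe]) shows [tʃ] unchanged in both environments, so [tʃ] cannot be basic with [k] derived before the ERG suffix.
Therefore /k/ is basic and [tʃ] is derived by palatalization before a front vowel (/k/ and /g/ become palato-alveolar [tʃ] and [dʒ] before a front vowel).
Hence 'blood' is /rimak/ underlyingly.

/rimak/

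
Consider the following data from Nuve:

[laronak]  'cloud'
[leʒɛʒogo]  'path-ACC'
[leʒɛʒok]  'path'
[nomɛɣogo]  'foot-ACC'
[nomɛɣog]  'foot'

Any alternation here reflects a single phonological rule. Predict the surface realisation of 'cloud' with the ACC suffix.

[laronago]

'path' shows [g] ~ [k] at the end of the stem ([leʒɛʒogo] vs [leʒɛʒok]).
The stem 'foot' ([nomɛɣogo], [nomɛɣog]) shows [g] unchanged in both environments, so [g] cannot be basic with [k] derived in isolation.
The underlying segment must be /k/; voiceless stops become voiced between vowels, yielding [g] there.
From [laronak] the stem 'cloud' is /laronak/; between vowels this yields [laronago].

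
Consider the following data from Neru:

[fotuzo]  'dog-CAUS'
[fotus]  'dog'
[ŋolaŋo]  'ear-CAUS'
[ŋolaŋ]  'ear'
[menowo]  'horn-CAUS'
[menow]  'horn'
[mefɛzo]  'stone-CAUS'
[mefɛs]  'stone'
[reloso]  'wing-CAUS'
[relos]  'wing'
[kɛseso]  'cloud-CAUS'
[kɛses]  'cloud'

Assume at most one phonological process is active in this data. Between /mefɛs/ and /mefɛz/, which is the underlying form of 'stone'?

The stem for 'stone' ends in [z] in [mefɛzo] but [s] in [mefɛs].
But 'wing' keeps [s] in both environments ([reloso], [relos]), so there is no rule changing /s/ to [z] before the CAUS suffix.
The underlying segment must be /z/; voiced obstruents become voiceless word-finally, yielding [s] there.

/mefɛz/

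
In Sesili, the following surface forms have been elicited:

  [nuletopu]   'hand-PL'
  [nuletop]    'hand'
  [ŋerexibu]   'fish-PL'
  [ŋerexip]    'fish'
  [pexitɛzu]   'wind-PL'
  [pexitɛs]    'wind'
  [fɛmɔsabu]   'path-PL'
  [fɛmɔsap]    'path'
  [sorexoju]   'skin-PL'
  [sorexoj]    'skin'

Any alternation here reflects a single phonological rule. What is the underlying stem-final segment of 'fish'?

/b/

The root 'fish' surfaces as [ŋerexibu] and [ŋerexip], with a stem-final [b] ~ [p] alternation.
Compare 'hand', with invariant [p] in [nuletopu] and [nuletop]: an analysis with underlying /p/ and a rule producing [b] before the PL suffix would wrongly predict alternation here too.
Therefore /b/ is basic and [p] is derived by word-final obstruent devoicing (voiced obstruents become voiceless word-finally).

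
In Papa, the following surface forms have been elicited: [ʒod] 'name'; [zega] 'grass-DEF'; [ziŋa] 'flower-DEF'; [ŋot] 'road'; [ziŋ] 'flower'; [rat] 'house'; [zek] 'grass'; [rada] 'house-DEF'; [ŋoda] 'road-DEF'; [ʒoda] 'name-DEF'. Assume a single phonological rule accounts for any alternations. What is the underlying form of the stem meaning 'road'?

The root 'road' surfaces as [ŋot] and [ŋoda], with a stem-final [t] ~ [d] alternation.
The stem 'name' ([ʒod], [ʒoda]) shows [d] unchanged in both environments, so [d] cannot be basic with [t] derived in isolation.
So /t/ is underlying, and a rule of intervocalic voicing — voiceless stops become voiced between vowels — gives [d].

/ŋot/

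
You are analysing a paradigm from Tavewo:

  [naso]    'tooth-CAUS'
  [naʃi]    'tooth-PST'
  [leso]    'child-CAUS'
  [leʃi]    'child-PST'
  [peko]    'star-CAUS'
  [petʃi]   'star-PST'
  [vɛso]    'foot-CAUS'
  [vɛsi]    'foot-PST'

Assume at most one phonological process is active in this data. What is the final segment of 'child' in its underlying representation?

The stem for 'child' ends in [s] in [leso] but [ʃ] in [leʃi].
If /s/ were underlying and a rule turned it into [ʃ] before the PST suffix, 'foot' would also alternate; but it has [s] in both [vɛso] and [vɛsi].
Therefore /ʃ/ is basic and [s] is derived by depalatalization (palato-alveolar /tʃ/ and /ʃ/ become [k] and [s] when no front vowel follows).

/ʃ/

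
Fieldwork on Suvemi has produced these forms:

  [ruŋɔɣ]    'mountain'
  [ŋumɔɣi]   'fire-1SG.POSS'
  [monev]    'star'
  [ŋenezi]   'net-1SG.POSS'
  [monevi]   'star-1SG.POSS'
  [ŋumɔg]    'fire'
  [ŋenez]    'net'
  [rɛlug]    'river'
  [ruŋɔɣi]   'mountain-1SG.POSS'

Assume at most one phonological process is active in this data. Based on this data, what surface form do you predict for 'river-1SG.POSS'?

In [ŋumɔɣi] and [ŋumɔg] the final segment of 'fire' alternates: [ɣ] ~ [g].
The stem 'mountain' ([ruŋɔɣi], [ruŋɔɣ]) shows [ɣ] unchanged in both environments, so [ɣ] cannot be basic with [g] derived in isolation.
The alternation reflects intervocalic spirantization: voiced stops become fricatives between vowels. /g/ is underlying.
The one attested form of 'river', [rɛlug], shows underlying /rɛlug/. Applying the same rule between vowels gives [rɛluɣi].

[rɛluɣi]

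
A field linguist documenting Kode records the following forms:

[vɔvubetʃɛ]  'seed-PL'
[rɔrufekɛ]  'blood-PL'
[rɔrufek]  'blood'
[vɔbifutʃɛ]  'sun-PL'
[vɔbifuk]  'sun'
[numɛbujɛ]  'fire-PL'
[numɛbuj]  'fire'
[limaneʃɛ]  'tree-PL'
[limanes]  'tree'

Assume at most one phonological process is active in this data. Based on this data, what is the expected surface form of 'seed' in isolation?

The root 'sun' surfaces as [vɔbifutʃɛ] and [vɔbifuk], with a stem-final [tʃ] ~ [k] alternation.
But 'blood' keeps [k] in both environments ([rɔrufekɛ], [rɔrufek]), so there is no rule changing /k/ to [tʃ] before the PL suffix.
The underlying segment must be /tʃ/; palato-alveolar /tʃ/ and /ʃ/ become [k] and [s] when no front vowel follows, yielding [k] there.
The one attested form of 'seed', [vɔvubetʃɛ], shows underlying /vɔvubetʃ/. Applying the same rule when no front vowel follows gives [vɔvubek].

[vɔvubek]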